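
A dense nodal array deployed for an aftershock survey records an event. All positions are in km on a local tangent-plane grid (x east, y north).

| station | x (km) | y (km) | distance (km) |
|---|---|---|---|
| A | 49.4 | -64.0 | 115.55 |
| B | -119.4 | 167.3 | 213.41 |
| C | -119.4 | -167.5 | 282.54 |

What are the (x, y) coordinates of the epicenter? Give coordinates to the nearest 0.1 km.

(59.6, 51.1)

Circle about each station: (x − 49.4)² + (y + 64.0)² = 115.55²; (x + 119.4)² + (y − 167.3)² = 213.41²; (x + 119.4)² + (y + 167.5)² = 282.54².
Subtracting pairs of circle equations eliminates x²+y² and gives linear equations (the radical axes):
-337.6 x + 462.6 y = 3517.26
-337.6 x − 207.0 y = -30700.80
Solving the 2×2 system: x ≈ 59.6, y ≈ 51.1 km.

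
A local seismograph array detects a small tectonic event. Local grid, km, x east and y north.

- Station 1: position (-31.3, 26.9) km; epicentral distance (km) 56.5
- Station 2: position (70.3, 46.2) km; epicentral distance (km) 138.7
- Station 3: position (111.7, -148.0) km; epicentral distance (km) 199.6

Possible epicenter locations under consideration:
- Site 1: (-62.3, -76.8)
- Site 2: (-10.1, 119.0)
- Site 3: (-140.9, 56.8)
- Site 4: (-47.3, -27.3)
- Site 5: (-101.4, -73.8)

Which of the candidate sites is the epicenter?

Site 4

For each candidate, compare |candidate − station| to the reported distance:
Site 1: residuals Station 1 51.7, Station 2 42.2, Station 3 11.6 → max 51.7 km
Site 2: residuals Station 1 38.0, Station 2 30.2, Station 3 93.9 → max 93.9 km
Site 3: residuals Station 1 57.1, Station 2 72.8, Station 3 125.6 → max 125.6 km
Site 4: residuals Station 1 0.0, Station 2 0.0, Station 3 0.0 → max 0.0 km
Site 5: residuals Station 1 66.2, Station 2 70.8, Station 3 26.0 → max 70.8 km
Only Site 4 has all residuals ≈ 0.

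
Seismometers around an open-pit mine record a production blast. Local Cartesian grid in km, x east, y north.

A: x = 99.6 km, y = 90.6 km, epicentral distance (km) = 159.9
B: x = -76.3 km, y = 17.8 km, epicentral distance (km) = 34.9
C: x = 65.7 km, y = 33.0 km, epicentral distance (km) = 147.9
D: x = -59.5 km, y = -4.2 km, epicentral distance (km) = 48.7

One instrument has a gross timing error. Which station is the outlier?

C

Solve using three stations at a time. Using A, B, D (subtract circle equations pairwise → linear system) gives (x, y) ≈ (-53.4, 44.1).
Distances from that point to each station vs reported:
  A: calculated 159.9 vs reported 159.9 → residual 0.0 km
  B: calculated 34.9 vs reported 34.9 → residual 0.0 km
  C: calculated 119.6 vs reported 147.9 → residual 28.3 km
  D: calculated 48.7 vs reported 48.7 → residual 0.0 km
A, B, D are mutually consistent (residuals ≈ 0); C is off by 28.3 km.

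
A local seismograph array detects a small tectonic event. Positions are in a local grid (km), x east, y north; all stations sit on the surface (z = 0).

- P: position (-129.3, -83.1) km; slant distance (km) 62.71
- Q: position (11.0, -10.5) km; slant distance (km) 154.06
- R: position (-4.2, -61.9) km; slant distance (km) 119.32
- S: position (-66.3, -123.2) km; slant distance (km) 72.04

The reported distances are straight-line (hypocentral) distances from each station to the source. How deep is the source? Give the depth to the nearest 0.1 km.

depth ≈ 55.6 km

Each station gives a sphere (x−x_i)² + (y−y_i)² + z² = d_i² (stations at z=0).
Subtracting the P sphere from Q and R: z² cancels, leaving linear equations in x and y:
280.6 x + 145.2 y = -43194.79
250.2 x + 42.4 y = -30079.57
Solving: x ≈ -103.804, y ≈ -96.883 km (keep extra digits for the depth step; rounded: -103.8, -96.9).
Then from the P sphere: z² = 62.71² − (x + 129.3)² − (y + 83.1)² with x = -103.804, y = -96.883, so z ≈ 55.610 ≈ 55.6 km.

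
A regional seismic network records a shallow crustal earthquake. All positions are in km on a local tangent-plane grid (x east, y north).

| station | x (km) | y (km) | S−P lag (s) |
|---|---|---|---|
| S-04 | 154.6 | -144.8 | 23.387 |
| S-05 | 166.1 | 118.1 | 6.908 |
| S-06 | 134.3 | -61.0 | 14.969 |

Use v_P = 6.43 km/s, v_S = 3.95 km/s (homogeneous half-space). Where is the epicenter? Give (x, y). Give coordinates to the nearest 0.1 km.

Distance from S−P lag: d = Δt · v_P v_S / (v_P − v_S) = Δt · (6.43·3.95)/(6.43−3.95) ≈ 10.2413·Δt.
So d_S-04 = 239.51, d_S-05 = 70.75, d_S-06 = 153.30 km.
Circle about each station: (x − 154.6)² + (y + 144.8)² = 239.51²; (x − 166.1)² + (y − 118.1)² = 70.75²; (x − 134.3)² + (y + 61.0)² = 153.30².
Subtracting the S-04 equation from the S-05 and S-06 equations removes the quadratic terms:
23.0 x + 525.8 y = 49028.10
-40.6 x + 167.6 y = 10753.44
Solving the 2×2 system: x ≈ 101.7, y ≈ 88.8 km.
Check against S-04 (with the unrounded x, y): √((x − 154.6)²+(y + 144.8)²) = 239.51 ≈ 239.51 km. ✓

x ≈ 101.7 km, y ≈ 88.8 km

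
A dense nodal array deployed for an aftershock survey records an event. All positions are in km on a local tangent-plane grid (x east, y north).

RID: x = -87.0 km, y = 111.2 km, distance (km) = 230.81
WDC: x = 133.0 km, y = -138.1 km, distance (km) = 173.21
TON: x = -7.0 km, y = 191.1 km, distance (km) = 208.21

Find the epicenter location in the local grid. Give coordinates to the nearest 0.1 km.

130.9 km east, 35.1 km north

Circle about each station: (x + 87.0)² + (y − 111.2)² = 230.81²; (x − 133.0)² + (y + 138.1)² = 173.21²; (x + 7.0)² + (y − 191.1)² = 208.21².
Subtracting the RID equation from the WDC and TON equations removes the quadratic terms:
440.0 x − 498.6 y = 40097.72
160.0 x + 159.8 y = 26555.62
Solving the 2×2 system: x ≈ 130.9, y ≈ 35.1 km.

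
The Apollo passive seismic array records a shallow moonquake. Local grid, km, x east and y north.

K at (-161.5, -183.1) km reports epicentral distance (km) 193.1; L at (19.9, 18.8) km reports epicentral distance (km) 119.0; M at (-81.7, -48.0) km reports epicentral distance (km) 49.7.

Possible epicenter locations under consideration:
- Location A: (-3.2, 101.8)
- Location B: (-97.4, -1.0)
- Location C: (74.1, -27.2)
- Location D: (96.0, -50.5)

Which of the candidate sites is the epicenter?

For each candidate, compare |candidate − station| to the reported distance:
Location A: residuals K 132.8, L 32.8, M 119.4 → max 132.8 km
Location B: residuals K 0.0, L 0.0, M 0.1 → max 0.1 km
Location C: residuals K 89.4, L 47.9, M 107.5 → max 107.5 km
Location D: residuals K 96.5, L 16.1, M 128.0 → max 128.0 km
Only Location B has all residuals ≈ 0.

Location B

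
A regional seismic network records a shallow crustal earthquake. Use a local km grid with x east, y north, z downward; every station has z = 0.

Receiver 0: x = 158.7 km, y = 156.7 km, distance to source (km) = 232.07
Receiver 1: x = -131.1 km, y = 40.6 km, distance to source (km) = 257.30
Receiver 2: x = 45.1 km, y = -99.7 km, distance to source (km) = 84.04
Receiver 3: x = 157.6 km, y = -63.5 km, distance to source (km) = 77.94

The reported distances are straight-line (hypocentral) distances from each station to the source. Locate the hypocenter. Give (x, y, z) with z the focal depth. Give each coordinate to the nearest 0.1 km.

Each station gives a sphere (x−x_i)² + (y−y_i)² + z² = d_i² (stations at z=0).
Subtracting the Receiver 0 sphere from Receiver 1 and Receiver 2: z² cancels, leaving linear equations in x and y:
-579.6 x − 232.2 y = -43251.82
-227.2 x − 512.8 y = 9027.28
Solving: x ≈ 99.302, y ≈ -61.600 km (keep extra digits for the depth step; rounded: 99.3, -61.6).
Then from the Receiver 0 sphere: z² = 232.07² − (x − 158.7)² − (y − 156.7)² with x = 99.302, y = -61.600, so z ≈ 51.706 ≈ 51.7 km.
Check against Receiver 3 (with the unrounded solution): distance 77.95 ≈ 77.94 km. ✓

x ≈ 99.3 km, y ≈ -61.6 km, depth ≈ 51.7 km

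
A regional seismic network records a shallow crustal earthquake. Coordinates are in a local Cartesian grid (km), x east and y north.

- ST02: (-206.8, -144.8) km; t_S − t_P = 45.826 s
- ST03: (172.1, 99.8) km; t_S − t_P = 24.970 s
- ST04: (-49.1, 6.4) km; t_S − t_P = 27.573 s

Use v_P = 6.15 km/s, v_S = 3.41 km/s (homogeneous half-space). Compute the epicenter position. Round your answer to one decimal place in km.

(139.4, -88.5)

Distance from S−P lag: d = Δt · v_P v_S / (v_P − v_S) = Δt · (6.15·3.41)/(6.15−3.41) ≈ 7.6538·Δt.
So d_ST02 = 350.74, d_ST03 = 191.12, d_ST04 = 211.04 km.
Circle about each station: (x + 206.8)² + (y + 144.8)² = 350.74²; (x − 172.1)² + (y − 99.8)² = 191.12²; (x + 49.1)² + (y − 6.4)² = 211.04².
Subtracting the ST02 equation from the ST03 and ST04 equations removes the quadratic terms:
757.8 x + 489.2 y = 62336.86
315.4 x + 302.4 y = 17199.16
Solving the 2×2 system: x ≈ 139.4, y ≈ -88.5 km.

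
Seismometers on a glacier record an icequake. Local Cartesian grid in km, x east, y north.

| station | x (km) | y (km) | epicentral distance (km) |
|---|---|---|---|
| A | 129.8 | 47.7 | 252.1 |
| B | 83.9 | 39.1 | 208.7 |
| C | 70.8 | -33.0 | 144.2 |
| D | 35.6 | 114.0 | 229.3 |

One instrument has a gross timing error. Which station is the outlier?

C

Solve using three stations at a time. Using A, B, D (subtract circle equations pairwise → linear system) gives (x, y) ≈ (-88.1, -79.0).
Distances from that point to each station vs reported:
  A: calculated 252.0 vs reported 252.1 → residual 0.1 km
  B: calculated 208.6 vs reported 208.7 → residual 0.1 km
  C: calculated 165.4 vs reported 144.2 → residual 21.2 km
  D: calculated 229.2 vs reported 229.3 → residual 0.1 km
A, B, D are mutually consistent (residuals ≈ 0); C is off by 21.2 km.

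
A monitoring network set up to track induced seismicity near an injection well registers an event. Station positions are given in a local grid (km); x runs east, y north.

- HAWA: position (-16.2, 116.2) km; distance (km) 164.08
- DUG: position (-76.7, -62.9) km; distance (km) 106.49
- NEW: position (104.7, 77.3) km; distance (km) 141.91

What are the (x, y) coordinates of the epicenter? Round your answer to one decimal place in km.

Circle about each station: (x + 16.2)² + (y − 116.2)² = 164.08²; (x + 76.7)² + (y + 62.9)² = 106.49²; (x − 104.7)² + (y − 77.3)² = 141.91².
Subtracting the HAWA equation from the DUG and NEW equations removes the quadratic terms:
-121.0 x − 358.2 y = 11656.55
241.8 x − 77.8 y = 9956.30
Solving the 2×2 system: x ≈ 27.7, y ≈ -41.9 km.
Check against HAWA (with the unrounded x, y): √((x + 16.2)²+(y − 116.2)²) = 164.08 ≈ 164.08 km. ✓

x ≈ 27.7 km, y ≈ -41.9 km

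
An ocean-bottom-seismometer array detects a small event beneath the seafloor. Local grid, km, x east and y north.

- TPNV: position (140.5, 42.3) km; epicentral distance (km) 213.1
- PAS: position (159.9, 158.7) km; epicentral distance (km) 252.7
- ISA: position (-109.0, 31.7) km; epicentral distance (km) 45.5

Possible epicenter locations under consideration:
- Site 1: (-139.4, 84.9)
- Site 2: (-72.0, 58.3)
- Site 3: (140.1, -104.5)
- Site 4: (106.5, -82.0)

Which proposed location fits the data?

For each candidate, compare |candidate − station| to the reported distance:
Site 1: residuals TPNV 70.0, PAS 55.6, ISA 15.8 → max 70.0 km
Site 2: residuals TPNV 0.0, PAS 0.0, ISA 0.1 → max 0.1 km
Site 3: residuals TPNV 66.3, PAS 11.2, ISA 238.4 → max 238.4 km
Site 4: residuals TPNV 84.2, PAS 6.1, ISA 198.2 → max 198.2 km
Only Site 2 has all residuals ≈ 0.

Site 2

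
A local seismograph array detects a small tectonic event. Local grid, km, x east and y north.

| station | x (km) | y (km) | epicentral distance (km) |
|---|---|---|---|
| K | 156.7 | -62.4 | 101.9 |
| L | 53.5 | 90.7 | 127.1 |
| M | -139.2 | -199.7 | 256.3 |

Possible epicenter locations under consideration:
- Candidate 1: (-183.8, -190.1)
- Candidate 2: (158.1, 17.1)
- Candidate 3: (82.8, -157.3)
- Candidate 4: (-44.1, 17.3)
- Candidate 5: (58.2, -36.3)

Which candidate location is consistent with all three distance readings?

For each candidate, compare |candidate − station| to the reported distance:
Candidate 1: residuals K 261.8, L 240.5, M 210.7 → max 261.8 km
Candidate 2: residuals K 22.4, L 0.8, M 111.7 → max 111.7 km
Candidate 3: residuals K 18.4, L 122.6, M 30.3 → max 122.6 km
Candidate 4: residuals K 114.1, L 5.0, M 19.4 → max 114.1 km
Candidate 5: residuals K 0.0, L 0.0, M 0.0 → max 0.0 km
Only Candidate 5 has all residuals ≈ 0.

Candidate 5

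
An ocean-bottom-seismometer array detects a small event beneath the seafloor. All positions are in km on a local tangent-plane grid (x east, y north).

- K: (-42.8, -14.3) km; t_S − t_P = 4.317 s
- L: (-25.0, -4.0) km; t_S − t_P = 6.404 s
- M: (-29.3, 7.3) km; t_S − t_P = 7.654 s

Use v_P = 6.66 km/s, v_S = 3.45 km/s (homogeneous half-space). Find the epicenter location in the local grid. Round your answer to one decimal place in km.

x ≈ -45.3 km, y ≈ -45.1 km

Distance from S−P lag: d = Δt · v_P v_S / (v_P − v_S) = Δt · (6.66·3.45)/(6.66−3.45) ≈ 7.1579·Δt.
So d_K = 30.90, d_L = 45.84, d_M = 54.79 km.
Circle about each station: (x + 42.8)² + (y + 14.3)² = 30.90²; (x + 25.0)² + (y + 4.0)² = 45.84²; (x + 29.3)² + (y − 7.3)² = 54.79².
Subtracting the K equation from the L and M equations removes the quadratic terms:
35.6 x + 20.6 y = -2541.83
27.0 x + 43.2 y = -3171.68
Solving the 2×2 system: x ≈ -45.3, y ≈ -45.1 km.
Check against K (with the unrounded x, y): √((x + 42.8)²+(y + 14.3)²) = 30.91 ≈ 30.90 km. ✓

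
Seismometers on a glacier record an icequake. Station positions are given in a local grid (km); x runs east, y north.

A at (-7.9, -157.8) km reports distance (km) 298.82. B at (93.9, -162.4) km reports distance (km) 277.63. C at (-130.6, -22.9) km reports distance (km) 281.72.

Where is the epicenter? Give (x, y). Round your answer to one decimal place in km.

Circle about each station: (x + 7.9)² + (y + 157.8)² = 298.82²; (x − 93.9)² + (y + 162.4)² = 277.63²; (x + 130.6)² + (y + 22.9)² = 281.72².
Subtracting pairs of circle equations eliminates x²+y² and gives linear equations (the radical axes):
203.6 x − 9.2 y = 22442.70
-245.4 x + 269.8 y = 2544.75
Solving the 2×2 system: x ≈ 115.4, y ≈ 114.4 km.

(115.4, 114.4)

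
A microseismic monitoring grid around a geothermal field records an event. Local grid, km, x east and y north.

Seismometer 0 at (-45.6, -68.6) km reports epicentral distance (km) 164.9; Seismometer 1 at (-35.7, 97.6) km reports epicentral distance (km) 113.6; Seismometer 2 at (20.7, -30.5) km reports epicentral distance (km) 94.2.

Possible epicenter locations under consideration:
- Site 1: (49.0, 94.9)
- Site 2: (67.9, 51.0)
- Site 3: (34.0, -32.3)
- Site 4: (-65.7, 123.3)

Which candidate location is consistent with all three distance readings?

Site 2

For each candidate, compare |candidate − station| to the reported distance:
Site 1: residuals Seismometer 0 24.0, Seismometer 1 28.9, Seismometer 2 34.4 → max 34.4 km
Site 2: residuals Seismometer 0 0.0, Seismometer 1 0.0, Seismometer 2 0.0 → max 0.0 km
Site 3: residuals Seismometer 0 77.4, Seismometer 1 33.8, Seismometer 2 80.8 → max 80.8 km
Site 4: residuals Seismometer 0 28.0, Seismometer 1 74.1, Seismometer 2 82.2 → max 82.2 km
Only Site 2 has all residuals ≈ 0.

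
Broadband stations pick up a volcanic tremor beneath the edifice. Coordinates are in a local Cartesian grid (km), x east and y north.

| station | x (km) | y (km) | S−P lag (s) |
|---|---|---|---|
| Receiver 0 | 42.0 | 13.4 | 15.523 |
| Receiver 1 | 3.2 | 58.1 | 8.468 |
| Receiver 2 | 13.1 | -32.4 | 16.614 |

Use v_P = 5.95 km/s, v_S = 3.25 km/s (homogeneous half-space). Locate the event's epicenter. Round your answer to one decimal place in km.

(-57.2, 63.6)

Distance from S−P lag: d = Δt · v_P v_S / (v_P − v_S) = Δt · (5.95·3.25)/(5.95−3.25) ≈ 7.1620·Δt.
So d_Receiver 0 = 111.18, d_Receiver 1 = 60.65, d_Receiver 2 = 118.99 km.
Circle about each station: (x − 42.0)² + (y − 13.4)² = 111.18²; (x − 3.2)² + (y − 58.1)² = 60.65²; (x − 13.1)² + (y + 32.4)² = 118.99².
Subtracting pairs of circle equations eliminates x²+y² and gives linear equations (the radical axes):
-77.6 x + 89.4 y = 10124.86
-57.8 x − 91.6 y = -2519.82
Solving the 2×2 system: x ≈ -57.2, y ≈ 63.6 km.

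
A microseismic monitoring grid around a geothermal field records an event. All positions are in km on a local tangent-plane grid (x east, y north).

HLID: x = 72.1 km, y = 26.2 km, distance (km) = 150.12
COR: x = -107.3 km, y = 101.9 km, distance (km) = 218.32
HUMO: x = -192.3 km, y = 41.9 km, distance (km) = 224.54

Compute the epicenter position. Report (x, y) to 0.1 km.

Circle about each station: (x − 72.1)² + (y − 26.2)² = 150.12²; (x + 107.3)² + (y − 101.9)² = 218.32²; (x + 192.3)² + (y − 41.9)² = 224.54².
Subtracting pairs of circle equations eliminates x²+y² and gives linear equations (the radical axes):
-358.8 x + 151.4 y = -9115.56
-528.8 x + 31.4 y = 4967.85
Solving the 2×2 system: x ≈ -15.1, y ≈ -96.0 km.
Check against HLID (with the unrounded x, y): √((x − 72.1)²+(y − 26.2)²) = 150.10 ≈ 150.12 km. ✓

x ≈ -15.1 km, y ≈ -96.0 km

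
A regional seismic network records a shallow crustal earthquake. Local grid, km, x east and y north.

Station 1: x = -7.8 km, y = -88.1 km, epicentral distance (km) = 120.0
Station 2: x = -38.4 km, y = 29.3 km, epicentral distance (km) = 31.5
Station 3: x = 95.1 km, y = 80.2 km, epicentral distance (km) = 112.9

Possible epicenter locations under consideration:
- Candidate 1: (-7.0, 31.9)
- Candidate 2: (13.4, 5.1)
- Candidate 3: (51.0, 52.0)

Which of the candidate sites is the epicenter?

For each candidate, compare |candidate − station| to the reported distance:
Candidate 1: residuals Station 1 0.0, Station 2 0.0, Station 3 0.0 → max 0.0 km
Candidate 2: residuals Station 1 24.4, Station 2 25.7, Station 3 1.9 → max 25.7 km
Candidate 3: residuals Station 1 31.9, Station 2 60.7, Station 3 60.6 → max 60.7 km
Only Candidate 1 has all residuals ≈ 0.

Candidate 1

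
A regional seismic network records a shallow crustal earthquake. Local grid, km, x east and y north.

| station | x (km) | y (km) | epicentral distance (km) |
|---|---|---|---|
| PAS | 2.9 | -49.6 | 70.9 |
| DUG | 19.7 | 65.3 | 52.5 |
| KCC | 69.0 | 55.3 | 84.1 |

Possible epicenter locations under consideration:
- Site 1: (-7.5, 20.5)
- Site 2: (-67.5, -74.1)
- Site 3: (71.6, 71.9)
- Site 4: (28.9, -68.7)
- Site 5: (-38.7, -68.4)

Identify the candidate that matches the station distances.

Site 1

For each candidate, compare |candidate − station| to the reported distance:
Site 1: residuals PAS 0.0, DUG 0.1, KCC 0.1 → max 0.1 km
Site 2: residuals PAS 3.6, DUG 111.9, KCC 104.0 → max 111.9 km
Site 3: residuals PAS 68.7, DUG 0.2, KCC 67.3 → max 68.7 km
Site 4: residuals PAS 38.6, DUG 81.8, KCC 46.2 → max 81.8 km
Site 5: residuals PAS 25.2, DUG 93.4, KCC 79.9 → max 93.4 km
Only Site 1 has all residuals ≈ 0.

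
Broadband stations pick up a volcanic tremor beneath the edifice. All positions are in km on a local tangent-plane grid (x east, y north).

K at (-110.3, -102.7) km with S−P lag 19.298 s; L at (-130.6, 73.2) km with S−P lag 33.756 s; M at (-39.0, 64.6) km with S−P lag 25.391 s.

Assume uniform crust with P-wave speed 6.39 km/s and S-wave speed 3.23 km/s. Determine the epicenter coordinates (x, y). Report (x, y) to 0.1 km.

Distance from S−P lag: d = Δt · v_P v_S / (v_P − v_S) = Δt · (6.39·3.23)/(6.39−3.23) ≈ 6.5316·Δt.
So d_K = 126.05, d_L = 220.48, d_M = 165.84 km.
Circle about each station: (x + 110.3)² + (y + 102.7)² = 126.05²; (x + 130.6)² + (y − 73.2)² = 220.48²; (x + 39.0)² + (y − 64.6)² = 165.84².
Subtracting the K equation from the L and M equations removes the quadratic terms:
-40.6 x + 351.8 y = -33021.61
142.6 x + 334.6 y = -28633.52
Solving the 2×2 system: x ≈ 15.3, y ≈ -92.1 km.
Check against K (with the unrounded x, y): √((x + 110.3)²+(y + 102.7)²) = 126.05 ≈ 126.05 km. ✓

x ≈ 15.3 km, y ≈ -92.1 km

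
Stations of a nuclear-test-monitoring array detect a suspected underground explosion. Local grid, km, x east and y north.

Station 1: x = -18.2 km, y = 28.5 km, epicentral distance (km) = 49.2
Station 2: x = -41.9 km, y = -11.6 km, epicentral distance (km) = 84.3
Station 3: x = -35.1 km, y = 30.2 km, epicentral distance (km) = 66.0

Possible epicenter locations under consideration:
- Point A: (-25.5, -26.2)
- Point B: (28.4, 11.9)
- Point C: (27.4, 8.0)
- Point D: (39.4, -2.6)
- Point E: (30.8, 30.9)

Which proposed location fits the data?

For each candidate, compare |candidate − station| to the reported distance:
Point A: residuals Station 1 6.0, Station 2 62.3, Station 3 8.8 → max 62.3 km
Point B: residuals Station 1 0.3, Station 2 10.2, Station 3 0.1 → max 10.2 km
Point C: residuals Station 1 0.8, Station 2 12.3, Station 3 0.3 → max 12.3 km
Point D: residuals Station 1 16.3, Station 2 2.5, Station 3 15.4 → max 16.3 km
Point E: residuals Station 1 0.1, Station 2 0.1, Station 3 0.1 → max 0.1 km
Only Point E has all residuals ≈ 0.

Point E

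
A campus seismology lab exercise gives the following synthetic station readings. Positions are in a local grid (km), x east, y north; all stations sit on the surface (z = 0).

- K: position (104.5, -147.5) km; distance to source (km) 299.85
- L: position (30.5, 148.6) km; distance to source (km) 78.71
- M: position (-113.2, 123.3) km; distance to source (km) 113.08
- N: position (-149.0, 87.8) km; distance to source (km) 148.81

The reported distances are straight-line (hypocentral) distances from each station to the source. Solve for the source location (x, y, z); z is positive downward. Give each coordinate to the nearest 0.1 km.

Each station gives a sphere (x−x_i)² + (y−y_i)² + z² = d_i² (stations at z=0).
Subtracting the K sphere from L and M: z² cancels, leaving linear equations in x and y:
-148.0 x + 592.2 y = 74050.47
-435.4 x + 541.6 y = 72463.57
Solving: x ≈ -15.799, y ≈ 121.095 km (keep extra digits for the depth step; rounded: -15.8, 121.1).
Then from the K sphere: z² = 299.85² − (x − 104.5)² − (y + 147.5)² with x = -15.799, y = 121.095, so z ≈ 57.401 ≈ 57.4 km.

(-15.8, 121.1, 57.4)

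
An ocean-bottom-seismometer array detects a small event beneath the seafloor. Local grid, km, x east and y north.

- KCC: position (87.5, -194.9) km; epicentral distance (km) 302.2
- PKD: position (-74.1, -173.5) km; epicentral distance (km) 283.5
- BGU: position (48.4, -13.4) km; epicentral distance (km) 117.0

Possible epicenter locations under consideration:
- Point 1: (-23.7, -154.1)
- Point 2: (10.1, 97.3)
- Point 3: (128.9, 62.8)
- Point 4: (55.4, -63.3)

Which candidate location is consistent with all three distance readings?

For each candidate, compare |candidate − station| to the reported distance:
Point 1: residuals KCC 183.8, PKD 229.5, BGU 41.1 → max 229.5 km
Point 2: residuals KCC 0.1, PKD 0.1, BGU 0.1 → max 0.1 km
Point 3: residuals KCC 41.2, PKD 28.0, BGU 6.2 → max 41.2 km
Point 4: residuals KCC 166.7, PKD 113.5, BGU 66.6 → max 166.7 km
Only Point 2 has all residuals ≈ 0.

Point 2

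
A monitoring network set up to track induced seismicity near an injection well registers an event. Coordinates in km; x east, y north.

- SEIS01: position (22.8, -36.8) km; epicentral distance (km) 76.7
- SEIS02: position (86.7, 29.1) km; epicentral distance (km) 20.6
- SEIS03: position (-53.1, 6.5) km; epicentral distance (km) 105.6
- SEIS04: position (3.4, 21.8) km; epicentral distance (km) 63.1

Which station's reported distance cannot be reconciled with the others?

SEIS03

Solve using three stations at a time. Using SEIS01, SEIS02, SEIS04 (subtract circle equations pairwise → linear system) gives (x, y) ≈ (66.3, 26.3).
Distances from that point to each station vs reported:
  SEIS01: calculated 76.7 vs reported 76.7 → residual 0.0 km
  SEIS02: calculated 20.6 vs reported 20.6 → residual 0.0 km
  SEIS03: calculated 121.1 vs reported 105.6 → residual 15.5 km
  SEIS04: calculated 63.1 vs reported 63.1 → residual 0.0 km
SEIS01, SEIS02, SEIS04 are mutually consistent (residuals ≈ 0); SEIS03 is off by 15.5 km.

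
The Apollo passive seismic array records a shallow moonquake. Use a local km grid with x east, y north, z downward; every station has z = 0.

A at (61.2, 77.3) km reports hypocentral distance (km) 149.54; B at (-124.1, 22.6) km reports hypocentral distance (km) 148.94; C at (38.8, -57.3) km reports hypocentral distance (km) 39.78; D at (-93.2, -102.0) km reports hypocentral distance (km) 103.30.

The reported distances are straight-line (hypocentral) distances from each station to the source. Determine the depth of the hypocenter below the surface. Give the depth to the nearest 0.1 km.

Each station gives a sphere (x−x_i)² + (y−y_i)² + z² = d_i² (stations at z=0).
Subtracting the A sphere from B and C: z² cancels, leaving linear equations in x and y:
-370.6 x − 109.4 y = 6369.93
-44.8 x − 269.2 y = 15847.76
Solving: x ≈ 0.200, y ≈ -58.903 km (keep extra digits for the depth step; rounded: 0.2, -58.9).
Then from the A sphere: z² = 149.54² − (x − 61.2)² − (y − 77.3)² with x = 0.200, y = -58.903, so z ≈ 9.484 ≈ 9.5 km.

z ≈ 9.5 km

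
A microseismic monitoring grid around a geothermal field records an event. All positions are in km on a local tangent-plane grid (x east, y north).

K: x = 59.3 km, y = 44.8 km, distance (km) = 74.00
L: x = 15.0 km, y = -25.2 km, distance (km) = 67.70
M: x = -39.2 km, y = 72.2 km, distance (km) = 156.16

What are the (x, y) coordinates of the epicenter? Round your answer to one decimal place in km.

82.7 km east, -25.4 km north

Circle about each station: (x − 59.3)² + (y − 44.8)² = 74.00²; (x − 15.0)² + (y + 25.2)² = 67.70²; (x + 39.2)² + (y − 72.2)² = 156.16².
Subtracting pairs of circle equations eliminates x²+y² and gives linear equations (the radical axes):
-88.6 x − 140.0 y = -3770.78
-197.0 x + 54.8 y = -17684.00
Solving the 2×2 system: x ≈ 82.7, y ≈ -25.4 km.
Check against K (with the unrounded x, y): √((x − 59.3)²+(y − 44.8)²) = 74.00 ≈ 74.00 km. ✓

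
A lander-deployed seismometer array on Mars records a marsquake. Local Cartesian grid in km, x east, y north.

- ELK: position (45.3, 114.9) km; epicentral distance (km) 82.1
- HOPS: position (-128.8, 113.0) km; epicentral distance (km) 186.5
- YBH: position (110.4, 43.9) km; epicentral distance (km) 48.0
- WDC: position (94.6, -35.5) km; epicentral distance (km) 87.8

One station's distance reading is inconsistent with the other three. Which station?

YBH

Solve using three stations at a time. Using ELK, HOPS, WDC (subtract circle equations pairwise → linear system) gives (x, y) ≈ (39.7, 33.0).
Distances from that point to each station vs reported:
  ELK: calculated 82.1 vs reported 82.1 → residual 0.0 km
  HOPS: calculated 186.5 vs reported 186.5 → residual 0.0 km
  YBH: calculated 71.6 vs reported 48.0 → residual 23.6 km
  WDC: calculated 87.8 vs reported 87.8 → residual 0.0 km
ELK, HOPS, WDC are mutually consistent (residuals ≈ 0); YBH is off by 23.6 km.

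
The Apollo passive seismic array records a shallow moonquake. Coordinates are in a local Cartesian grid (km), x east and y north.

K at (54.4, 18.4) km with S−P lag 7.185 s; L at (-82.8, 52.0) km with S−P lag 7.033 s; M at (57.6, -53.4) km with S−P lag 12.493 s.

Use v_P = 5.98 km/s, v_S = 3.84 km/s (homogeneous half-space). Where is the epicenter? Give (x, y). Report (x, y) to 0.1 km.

Distance from S−P lag: d = Δt · v_P v_S / (v_P − v_S) = Δt · (5.98·3.84)/(5.98−3.84) ≈ 10.7305·Δt.
So d_K = 77.10, d_L = 75.47, d_M = 134.06 km.
Circle about each station: (x − 54.4)² + (y − 18.4)² = 77.10²; (x + 82.8)² + (y − 52.0)² = 75.47²; (x − 57.6)² + (y + 53.4)² = 134.06².
Subtracting the K equation from the L and M equations removes the quadratic terms:
-274.4 x + 67.2 y = 6510.61
6.4 x − 143.6 y = -9156.27
Solving the 2×2 system: x ≈ -8.2, y ≈ 63.4 km.

(-8.2, 63.4)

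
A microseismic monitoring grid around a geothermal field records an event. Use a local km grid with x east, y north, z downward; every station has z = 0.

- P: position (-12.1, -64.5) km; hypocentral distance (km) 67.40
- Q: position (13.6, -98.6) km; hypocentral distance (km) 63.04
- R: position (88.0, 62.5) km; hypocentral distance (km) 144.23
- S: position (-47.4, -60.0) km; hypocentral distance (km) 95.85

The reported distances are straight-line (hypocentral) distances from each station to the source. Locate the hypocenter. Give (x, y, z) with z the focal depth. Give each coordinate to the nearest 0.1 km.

(35.9, -63.4, 47.3)

Each station gives a sphere (x−x_i)² + (y−y_i)² + z² = d_i² (stations at z=0).
Subtracting the P sphere from Q and R: z² cancels, leaving linear equations in x and y:
51.4 x − 68.2 y = 6168.98
200.2 x + 254.0 y = -8915.94
Solving: x ≈ 35.900, y ≈ -63.398 km (keep extra digits for the depth step; rounded: 35.9, -63.4).
Then from the P sphere: z² = 67.40² − (x + 12.1)² − (y + 64.5)² with x = 35.900, y = -63.398, so z ≈ 47.303 ≈ 47.3 km.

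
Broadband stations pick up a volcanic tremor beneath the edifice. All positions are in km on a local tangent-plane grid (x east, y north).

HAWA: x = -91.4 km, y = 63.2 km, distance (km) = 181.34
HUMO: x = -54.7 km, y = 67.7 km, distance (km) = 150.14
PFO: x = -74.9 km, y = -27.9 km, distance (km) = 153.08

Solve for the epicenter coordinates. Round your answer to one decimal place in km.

76.5 km east, -5.3 km north

Circle about each station: (x + 91.4)² + (y − 63.2)² = 181.34²; (x + 54.7)² + (y − 67.7)² = 150.14²; (x + 74.9)² + (y + 27.9)² = 153.08².
Subtracting pairs of circle equations eliminates x²+y² and gives linear equations (the radical axes):
73.4 x + 9.0 y = 5569.36
33.0 x − 182.2 y = 3490.93
Solving the 2×2 system: x ≈ 76.5, y ≈ -5.3 km.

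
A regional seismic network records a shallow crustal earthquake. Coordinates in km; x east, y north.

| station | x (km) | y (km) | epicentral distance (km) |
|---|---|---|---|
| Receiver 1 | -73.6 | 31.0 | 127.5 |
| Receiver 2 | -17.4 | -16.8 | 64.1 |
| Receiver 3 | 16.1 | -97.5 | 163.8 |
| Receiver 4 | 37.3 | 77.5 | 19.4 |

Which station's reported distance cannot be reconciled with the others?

Solve using three stations at a time. Using Receiver 1, Receiver 3, Receiver 4 (subtract circle equations pairwise → linear system) gives (x, y) ≈ (49.9, 62.8).
Distances from that point to each station vs reported:
  Receiver 1: calculated 127.5 vs reported 127.5 → residual 0.0 km
  Receiver 2: calculated 104.2 vs reported 64.1 → residual 40.1 km
  Receiver 3: calculated 163.8 vs reported 163.8 → residual 0.0 km
  Receiver 4: calculated 19.4 vs reported 19.4 → residual 0.0 km
Receiver 1, Receiver 3, Receiver 4 are mutually consistent (residuals ≈ 0); Receiver 2 is off by 40.1 km.

Receiver 2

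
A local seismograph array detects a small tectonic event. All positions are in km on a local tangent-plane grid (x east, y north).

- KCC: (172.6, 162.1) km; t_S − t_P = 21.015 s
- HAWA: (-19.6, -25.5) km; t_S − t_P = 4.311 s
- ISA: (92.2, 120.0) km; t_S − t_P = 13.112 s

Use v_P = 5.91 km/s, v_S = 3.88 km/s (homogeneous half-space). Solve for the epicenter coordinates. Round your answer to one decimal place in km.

-19.9 km east, 23.2 km north

Distance from S−P lag: d = Δt · v_P v_S / (v_P − v_S) = Δt · (5.91·3.88)/(5.91−3.88) ≈ 11.2960·Δt.
So d_KCC = 237.38, d_HAWA = 48.70, d_ISA = 148.11 km.
Circle about each station: (x − 172.6)² + (y − 162.1)² = 237.38²; (x + 19.6)² + (y + 25.5)² = 48.70²; (x − 92.2)² + (y − 120.0)² = 148.11².
Subtracting pairs of circle equations eliminates x²+y² and gives linear equations (the radical axes):
-384.4 x − 375.2 y = -1055.19
-160.8 x − 84.2 y = 1246.36
Solving the 2×2 system: x ≈ -19.9, y ≈ 23.2 km.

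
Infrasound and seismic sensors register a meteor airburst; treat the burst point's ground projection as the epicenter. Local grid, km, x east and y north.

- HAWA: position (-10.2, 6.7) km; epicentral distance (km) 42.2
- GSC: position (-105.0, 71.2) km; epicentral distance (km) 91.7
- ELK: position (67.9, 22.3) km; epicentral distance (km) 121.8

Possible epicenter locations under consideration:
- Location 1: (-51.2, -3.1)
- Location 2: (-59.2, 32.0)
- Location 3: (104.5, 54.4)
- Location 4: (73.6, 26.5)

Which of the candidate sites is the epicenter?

Location 1

For each candidate, compare |candidate − station| to the reported distance:
Location 1: residuals HAWA 0.0, GSC 0.0, ELK 0.0 → max 0.0 km
Location 2: residuals HAWA 12.9, GSC 31.4, ELK 5.7 → max 31.4 km
Location 3: residuals HAWA 82.0, GSC 118.5, ELK 73.1 → max 118.5 km
Location 4: residuals HAWA 43.9, GSC 92.4, ELK 114.7 → max 114.7 km
Only Location 1 has all residuals ≈ 0.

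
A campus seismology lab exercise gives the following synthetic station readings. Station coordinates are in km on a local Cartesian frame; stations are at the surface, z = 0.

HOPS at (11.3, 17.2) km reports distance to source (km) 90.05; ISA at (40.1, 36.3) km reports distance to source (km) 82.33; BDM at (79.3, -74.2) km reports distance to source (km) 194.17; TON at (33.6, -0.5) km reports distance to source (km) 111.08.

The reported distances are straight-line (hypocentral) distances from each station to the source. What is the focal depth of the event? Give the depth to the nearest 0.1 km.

33.9 km

Each station gives a sphere (x−x_i)² + (y−y_i)² + z² = d_i² (stations at z=0).
Subtracting the HOPS sphere from ISA and BDM: z² cancels, leaving linear equations in x and y:
57.6 x + 38.2 y = 3832.94
136.0 x − 182.8 y = -18222.39
Solving: x ≈ 0.290, y ≈ 99.901 km (keep extra digits for the depth step; rounded: 0.3, 99.9).
Then from the HOPS sphere: z² = 90.05² − (x − 11.3)² − (y − 17.2)² with x = 0.290, y = 99.901, so z ≈ 33.887 ≈ 33.9 km.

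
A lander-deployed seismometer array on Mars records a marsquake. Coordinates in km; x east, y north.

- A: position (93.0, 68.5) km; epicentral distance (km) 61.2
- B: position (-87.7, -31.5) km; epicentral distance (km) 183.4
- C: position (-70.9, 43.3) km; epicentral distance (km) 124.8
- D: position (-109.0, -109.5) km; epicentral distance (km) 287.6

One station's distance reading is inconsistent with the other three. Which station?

Solve using three stations at a time. Using A, B, C (subtract circle equations pairwise → linear system) gives (x, y) ≈ (40.4, 99.7).
Distances from that point to each station vs reported:
  A: calculated 61.2 vs reported 61.2 → residual 0.0 km
  B: calculated 183.4 vs reported 183.4 → residual 0.0 km
  C: calculated 124.8 vs reported 124.8 → residual 0.0 km
  D: calculated 257.1 vs reported 287.6 → residual 30.5 km
A, B, C are mutually consistent (residuals ≈ 0); D is off by 30.5 km.

D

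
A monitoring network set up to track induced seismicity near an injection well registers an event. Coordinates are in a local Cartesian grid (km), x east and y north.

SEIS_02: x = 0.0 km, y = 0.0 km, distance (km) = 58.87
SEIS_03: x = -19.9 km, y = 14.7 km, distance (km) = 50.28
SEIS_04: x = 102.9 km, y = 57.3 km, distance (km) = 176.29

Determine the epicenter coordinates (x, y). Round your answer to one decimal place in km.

Circle about each station: x² + y² = 58.87²; (x + 19.9)² + (y − 14.7)² = 50.28²; (x − 102.9)² + (y − 57.3)² = 176.29².
Subtracting the SEIS_02 equation from the SEIS_03 and SEIS_04 equations removes the quadratic terms:
-39.8 x + 29.4 y = 1549.70
205.8 x + 114.6 y = -13740.79
Solving the 2×2 system: x ≈ -54.8, y ≈ -21.5 km.
Check against SEIS_02 (with the unrounded x, y): √(x²+y²) = 58.87 ≈ 58.87 km. ✓

(-54.8, -21.5)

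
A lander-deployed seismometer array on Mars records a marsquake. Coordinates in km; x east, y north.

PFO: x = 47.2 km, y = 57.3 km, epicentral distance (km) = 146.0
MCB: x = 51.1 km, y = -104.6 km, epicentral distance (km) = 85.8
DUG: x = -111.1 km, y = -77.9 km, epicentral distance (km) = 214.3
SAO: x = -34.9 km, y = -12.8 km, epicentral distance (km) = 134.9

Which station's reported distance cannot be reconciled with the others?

Solve using three stations at a time. Using MCB, DUG, SAO (subtract circle equations pairwise → linear system) gives (x, y) ≈ (98.4, -33.1).
Distances from that point to each station vs reported:
  PFO: calculated 103.9 vs reported 146.0 → residual 42.1 km
  MCB: calculated 85.8 vs reported 85.8 → residual 0.0 km
  DUG: calculated 214.3 vs reported 214.3 → residual 0.0 km
  SAO: calculated 134.9 vs reported 134.9 → residual 0.0 km
MCB, DUG, SAO are mutually consistent (residuals ≈ 0); PFO is off by 42.1 km.

PFO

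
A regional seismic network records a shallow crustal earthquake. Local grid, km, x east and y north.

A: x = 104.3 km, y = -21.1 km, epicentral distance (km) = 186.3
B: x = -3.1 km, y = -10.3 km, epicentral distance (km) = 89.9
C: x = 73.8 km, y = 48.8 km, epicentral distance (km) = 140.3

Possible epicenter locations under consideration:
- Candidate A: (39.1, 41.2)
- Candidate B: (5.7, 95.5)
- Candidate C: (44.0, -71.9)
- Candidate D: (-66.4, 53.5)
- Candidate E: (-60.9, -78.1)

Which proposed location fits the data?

Candidate D

For each candidate, compare |candidate − station| to the reported distance:
Candidate A: residuals A 96.1, B 23.3, C 104.8 → max 104.8 km
Candidate B: residuals A 33.6, B 16.3, C 57.7 → max 57.7 km
Candidate C: residuals A 107.5, B 12.4, C 16.0 → max 107.5 km
Candidate D: residuals A 0.0, B 0.0, C 0.0 → max 0.0 km
Candidate E: residuals A 11.5, B 0.8, C 44.8 → max 44.8 km
Only Candidate D has all residuals ≈ 0.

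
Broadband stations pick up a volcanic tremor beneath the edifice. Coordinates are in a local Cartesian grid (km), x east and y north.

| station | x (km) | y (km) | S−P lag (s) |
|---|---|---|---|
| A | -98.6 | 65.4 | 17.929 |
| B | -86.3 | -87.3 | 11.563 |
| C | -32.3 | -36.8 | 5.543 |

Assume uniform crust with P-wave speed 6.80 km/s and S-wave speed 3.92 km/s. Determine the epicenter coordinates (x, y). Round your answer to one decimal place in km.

x ≈ 15.7 km, y ≈ -54.9 km

Distance from S−P lag: d = Δt · v_P v_S / (v_P − v_S) = Δt · (6.80·3.92)/(6.80−3.92) ≈ 9.2556·Δt.
So d_A = 165.94, d_B = 107.02, d_C = 51.30 km.
Circle about each station: (x + 98.6)² + (y − 65.4)² = 165.94²; (x + 86.3)² + (y + 87.3)² = 107.02²; (x + 32.3)² + (y + 36.8)² = 51.30².
Subtracting the A equation from the B and C equations removes the quadratic terms:
24.6 x − 305.4 y = 17152.66
132.6 x − 204.4 y = 13302.80
Solving the 2×2 system: x ≈ 15.7, y ≈ -54.9 km.
Check against A (with the unrounded x, y): √((x + 98.6)²+(y − 65.4)²) = 165.94 ≈ 165.94 km. ✓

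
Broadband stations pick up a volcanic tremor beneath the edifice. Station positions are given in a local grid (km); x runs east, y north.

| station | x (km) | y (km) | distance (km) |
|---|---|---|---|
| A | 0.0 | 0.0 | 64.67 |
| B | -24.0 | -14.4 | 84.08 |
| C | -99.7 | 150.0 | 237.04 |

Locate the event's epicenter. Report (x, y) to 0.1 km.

(59.3, -25.8)

Circle about each station: x² + y² = 64.67²; (x + 24.0)² + (y + 14.4)² = 84.08²; (x + 99.7)² + (y − 150.0)² = 237.04².
Subtracting the A equation from the B and C equations removes the quadratic terms:
-48.0 x − 28.8 y = -2103.88
-199.4 x + 300.0 y = -19565.66
Solving the 2×2 system: x ≈ 59.3, y ≈ -25.8 km.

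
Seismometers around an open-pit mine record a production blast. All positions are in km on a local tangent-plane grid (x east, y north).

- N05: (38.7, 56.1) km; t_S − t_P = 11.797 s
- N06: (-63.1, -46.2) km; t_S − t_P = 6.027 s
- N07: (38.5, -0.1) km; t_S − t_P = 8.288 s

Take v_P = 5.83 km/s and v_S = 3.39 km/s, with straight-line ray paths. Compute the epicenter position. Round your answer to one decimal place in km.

Distance from S−P lag: d = Δt · v_P v_S / (v_P − v_S) = Δt · (5.83·3.39)/(5.83−3.39) ≈ 8.0999·Δt.
So d_N05 = 95.55, d_N06 = 48.82, d_N07 = 67.13 km.
Circle about each station: (x − 38.7)² + (y − 56.1)² = 95.55²; (x + 63.1)² + (y + 46.2)² = 48.82²; (x − 38.5)² + (y + 0.1)² = 67.13².
Subtracting the N05 equation from the N06 and N07 equations removes the quadratic terms:
-203.6 x − 204.6 y = 8217.56
-0.4 x − 112.4 y = 1460.73
Solving the 2×2 system: x ≈ -27.4, y ≈ -12.9 km.

-27.4 km east, -12.9 km north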